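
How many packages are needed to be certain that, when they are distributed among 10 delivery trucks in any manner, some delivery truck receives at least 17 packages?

With 160 packages one could put exactly 16 in each of the 10 delivery trucks, and no delivery truck would reach 17.
By the pigeonhole principle, one more package must land in a delivery truck that already has 16, giving it 17.
So 10 × 16 + 1 = 161 packages are required.

161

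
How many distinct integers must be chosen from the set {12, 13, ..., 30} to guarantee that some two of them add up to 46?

13

Group the elements by complementary pair {x, 46−x}: {16,30}, {17,29}, {18,28}, …, giving 7 two-element pairs, the single value 23 (it cannot pair with itself since the integers are distinct), and 4 integers whose partner 46−x falls outside [12,30].
Treating each of those 12 groups as a pigeonhole, one can pick one integer per group — 12 integers — with no two summing to 46.
The 13th integer lands in an occupied pair, forcing a sum of 46.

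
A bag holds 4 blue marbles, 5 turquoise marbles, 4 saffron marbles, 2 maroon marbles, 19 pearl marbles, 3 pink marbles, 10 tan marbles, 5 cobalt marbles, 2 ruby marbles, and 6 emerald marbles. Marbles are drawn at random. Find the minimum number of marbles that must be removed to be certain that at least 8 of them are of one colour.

The 10 colours are the holes; the marbles drawn are the pigeons.
To avoid 8 of any one colour, the worst case takes at most 7 of each colour, or every marble of a colour that has fewer than 7.
That gives 4 + 5 + 4 + 2 + 7 + 3 + 7 + 5 + 2 + 6 = 45 marbles with no colour reaching 8.
The next marble forces some colour to 8, so 45 + 1 = 46.

46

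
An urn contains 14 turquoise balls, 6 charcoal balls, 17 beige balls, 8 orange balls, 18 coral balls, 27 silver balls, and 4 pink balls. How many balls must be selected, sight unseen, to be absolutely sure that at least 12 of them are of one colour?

63

Put each drawn ball into a box by colour. The largest draw with every box below 12 takes min(count, 11) from each colour; colours with fewer than 11 contribute all they have.
Σ min(cᵢ, 11) = 11 + 6 + 11 + 8 + 11 + 11 + 4 = 62.
Draw number 62 + 1 = 63 must push one box to 12.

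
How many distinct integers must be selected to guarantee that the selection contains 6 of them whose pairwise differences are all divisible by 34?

Integers whose pairwise differences are multiples of 34 are exactly those sharing a remainder mod 34. By the pigeonhole principle, the 34 residue classes mod 34 are the pigeonholes.
With 170 integers one could put 5 in each residue class and have no class reach 6.
The 171st integer pushes some class to 6, so 34·5 + 1 = 171.

171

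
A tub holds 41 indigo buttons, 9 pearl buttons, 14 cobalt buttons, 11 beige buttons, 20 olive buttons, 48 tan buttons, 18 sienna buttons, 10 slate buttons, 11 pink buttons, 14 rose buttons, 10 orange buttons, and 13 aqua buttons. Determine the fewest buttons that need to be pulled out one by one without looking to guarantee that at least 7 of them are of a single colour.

An adversary could hand out at most 6 buttons per colour: 6 + 6 + 6 + 6 + 6 + 6 + 6 + 6 + 6 + 6 + 6 + 6 = 72 buttons and still no colour has 7.
Pigeonhole: one more button lands in a colour already at 6, so 73 draws are enough and 72 are not.

73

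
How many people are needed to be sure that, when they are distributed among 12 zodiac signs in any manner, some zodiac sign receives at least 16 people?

181

With 180 people one could put exactly 15 in each of the 12 zodiac signs, and no zodiac sign would reach 16.
By the pigeonhole principle, one more person must land in a zodiac sign that already has 15, giving it 16.
So 12 × 15 + 1 = 181 people are required.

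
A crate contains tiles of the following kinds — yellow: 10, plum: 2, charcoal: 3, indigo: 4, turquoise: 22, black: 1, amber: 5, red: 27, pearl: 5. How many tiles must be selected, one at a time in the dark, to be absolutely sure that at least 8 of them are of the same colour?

An adversary could hand out at most 7 tiles per colour (6 colours run out sooner): 7 + 2 + 3 + 4 + 7 + 1 + 5 + 7 + 5 = 41 tiles and still no colour has 8.
Pigeonhole: one more tile lands in a colour already at 7, so 42 draws are enough and 41 are not.

42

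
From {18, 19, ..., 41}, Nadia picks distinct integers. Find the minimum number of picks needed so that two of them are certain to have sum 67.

17

Group the elements by complementary pair {x, 67−x}: {26,41}, {27,40}, {28,39}, …, giving 8 two-element pairs and 8 integers whose partner 67−x falls outside [18,41].
Treating each of those 16 groups as a pigeonhole, one can pick one integer per group — 16 integers — with no two summing to 67.
The 17th integer lands in an occupied pair, forcing a sum of 67.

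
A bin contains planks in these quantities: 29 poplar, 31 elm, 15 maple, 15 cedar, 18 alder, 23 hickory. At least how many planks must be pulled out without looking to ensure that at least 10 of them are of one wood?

An adversary could hand out at most 9 planks per wood: 9 + 9 + 9 + 9 + 9 + 9 = 54 planks and still no wood has 10.
By the pigeonhole principle, one more plank lands in a wood already at 9, so 55 draws are enough and 54 are not.

55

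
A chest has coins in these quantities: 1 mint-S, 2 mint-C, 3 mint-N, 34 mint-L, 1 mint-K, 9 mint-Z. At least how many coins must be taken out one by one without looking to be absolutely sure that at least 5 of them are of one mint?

By pigeonhole, put each drawn coin into a box by mint. The largest draw with every box below 5 takes min(count, 4) from each mint; mints with fewer than 4 contribute all they have.
Σ min(cᵢ, 4) = 1 + 2 + 3 + 4 + 1 + 4 = 15.
Draw number 15 + 1 = 16 must push one box to 5.

16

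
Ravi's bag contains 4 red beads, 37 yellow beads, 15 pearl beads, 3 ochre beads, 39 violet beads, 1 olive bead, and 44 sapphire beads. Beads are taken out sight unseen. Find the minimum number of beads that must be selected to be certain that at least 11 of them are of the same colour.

The 7 colours are the holes; the beads drawn are the pigeons.
To avoid 11 of any one colour, the worst case takes at most 10 of each colour, or every bead of a colour that has fewer than 10.
That gives 4 + 10 + 10 + 3 + 10 + 1 + 10 = 48 beads with no colour reaching 11.
The next bead forces some colour to 11, so 48 + 1 = 49.

49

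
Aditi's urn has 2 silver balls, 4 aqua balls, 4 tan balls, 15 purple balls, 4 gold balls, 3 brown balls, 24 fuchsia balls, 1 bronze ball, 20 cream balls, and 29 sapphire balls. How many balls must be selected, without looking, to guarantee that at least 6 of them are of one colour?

39

Put each drawn ball into a box by colour. The largest draw with every box below 6 takes min(count, 5) from each colour; colours with fewer than 5 contribute all they have.
Σ min(cᵢ, 5) = 2 + 4 + 4 + 5 + 4 + 3 + 5 + 1 + 5 + 5 = 38.
Draw number 38 + 1 = 39 must push one box to 6.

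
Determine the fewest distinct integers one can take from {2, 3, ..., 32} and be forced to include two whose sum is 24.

A set avoiding the sum 24 can contain at most one of each pair {x, 24−x}, plus the 11 elements whose complement lies outside the range or equal to its own complement.
The integers 12, …, 32 (21 of them) are such a set: any two sum to at least 12+13 = 25 > 24.
Any 22nd integer completes one of the 10 pairs, so 22 choices force a sum of 24.

22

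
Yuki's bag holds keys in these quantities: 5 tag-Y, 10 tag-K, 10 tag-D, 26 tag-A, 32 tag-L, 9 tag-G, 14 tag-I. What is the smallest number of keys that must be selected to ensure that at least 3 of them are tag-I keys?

95

In the worst case for collecting tag-I keys, every non-tag-I key comes out first.
There are 5 + 10 + 10 + 26 + 32 + 9 = 92 non-tag-I keys altogether.
After those, each further key must be tag-I, so 92 + 3 = 95 draws guarantee 3 tag-I keys.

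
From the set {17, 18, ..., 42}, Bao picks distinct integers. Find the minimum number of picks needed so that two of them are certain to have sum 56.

16

Group the elements by complementary pair {x, 56−x}: {17,39}, {18,38}, {19,37}, …, giving 11 two-element pairs, the single value 28 (it cannot pair with itself since the integers are distinct), and 3 integers whose partner 56−x falls outside [17,42].
By pigeonhole, treating each of those 15 groups as a pigeonhole, one can pick one integer per group — 15 integers — with no two summing to 56.
The 16th integer lands in an occupied pair, forcing a sum of 56.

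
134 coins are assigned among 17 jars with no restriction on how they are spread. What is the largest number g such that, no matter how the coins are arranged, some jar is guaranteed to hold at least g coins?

By the pigeonhole principle, the 17 jars are the holes and the 134 coins are the pigeons.
If every jar held at most 7 coins, the total would be at most 17 × 7 = 119, which is less than 134.
So some jar holds at least ⌈134/17⌉ = 8 coins.

8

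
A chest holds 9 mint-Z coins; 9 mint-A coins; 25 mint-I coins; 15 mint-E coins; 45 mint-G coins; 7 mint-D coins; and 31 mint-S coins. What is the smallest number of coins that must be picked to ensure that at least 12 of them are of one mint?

By pigeonhole, put each drawn coin into a box by mint. The largest draw with every box below 12 takes min(count, 11) from each mint; mints with fewer than 11 contribute all they have.
Σ min(cᵢ, 11) = 9 + 9 + 11 + 11 + 11 + 7 + 11 = 69.
Draw number 69 + 1 = 70 must push one box to 12.

70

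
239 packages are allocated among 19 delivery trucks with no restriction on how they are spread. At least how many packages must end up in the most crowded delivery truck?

13

The 19 delivery trucks are the holes and the 239 packages are the pigeons.
If every delivery truck held at most 12 packages, the total would be at most 19 × 12 = 228, which is less than 239.
So some delivery truck holds at least ⌈239/19⌉ = 13 packages.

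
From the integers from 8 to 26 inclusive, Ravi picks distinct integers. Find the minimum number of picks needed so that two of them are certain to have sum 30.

A set avoiding the sum 30 can contain at most one of each pair {x, 30−x}, plus the 5 elements whose complement lies outside the range or equal to its own complement.
The integers 15, …, 26 (12 of them) are such a set: any two sum to at least 15+16 = 31 > 30.
By pigeonhole, any 13th integer completes one of the 7 pairs, so 13 choices force a sum of 30.

13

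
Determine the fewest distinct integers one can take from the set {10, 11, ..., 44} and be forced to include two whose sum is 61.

Two chosen integers sum to 61 exactly when both halves of some pair {x, 61−x} with 17 ≤ x ≤ 61−x ≤ 44 are chosen — 14 such pairs.
The remaining 7 elements (those with no distinct partner in range) can never complete a 61-sum, so the worst case takes all of them and one from each pair: 7 + 14 = 21.
Pigeonhole: the 22nd integer has to be the second member of some pair, so 21 + 1 = 22.

22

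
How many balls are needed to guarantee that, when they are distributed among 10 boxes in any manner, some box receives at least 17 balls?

With 160 balls one could put exactly 16 in each of the 10 boxes, and no box would reach 17.
One more ball must land in a box that already has 16, giving it 17.
So 10 × 16 + 1 = 161 balls are required.

161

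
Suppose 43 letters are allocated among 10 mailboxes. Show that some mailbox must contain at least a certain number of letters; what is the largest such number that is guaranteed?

5

By the pigeonhole principle, the 10 mailboxes are the holes and the 43 letters are the pigeons.
If every mailbox held at most 4 letters, the total would be at most 10 × 4 = 40, which is less than 43.
So some mailbox holds at least ⌈43/10⌉ = 5 letters.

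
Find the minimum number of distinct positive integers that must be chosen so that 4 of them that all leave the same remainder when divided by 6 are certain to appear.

19

The 6 residue classes mod 6 are the pigeonholes.
With 18 integers one could put 3 in each residue class and have no class reach 4.
The 19th integer pushes some class to 4, so 6·3 + 1 = 19.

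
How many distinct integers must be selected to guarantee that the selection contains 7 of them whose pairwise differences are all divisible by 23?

Integers whose pairwise differences are multiples of 23 are exactly those sharing a remainder mod 23. The 23 residue classes mod 23 are the pigeonholes.
With 138 integers one could put 6 in each residue class and have no class reach 7.
The 139th integer pushes some class to 7, so 23·6 + 1 = 139.

139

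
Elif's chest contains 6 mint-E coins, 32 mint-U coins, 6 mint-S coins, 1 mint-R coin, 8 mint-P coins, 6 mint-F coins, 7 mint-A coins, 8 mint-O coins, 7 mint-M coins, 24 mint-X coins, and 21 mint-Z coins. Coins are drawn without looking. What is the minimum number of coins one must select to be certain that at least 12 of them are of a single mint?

83

By the pigeonhole principle, the 11 mints are the holes; the coins drawn are the pigeons.
To avoid 12 of any one mint, the worst case takes at most 11 of each mint, or every coin of a mint that has fewer than 11.
That gives 6 + 11 + 6 + 1 + 8 + 6 + 7 + 8 + 7 + 11 + 11 = 82 coins with no mint reaching 12.
The next coin forces some mint to 12, so 82 + 1 = 83.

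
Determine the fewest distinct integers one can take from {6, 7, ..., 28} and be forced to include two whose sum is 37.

14

Group the elements by complementary pair {x, 37−x}: {9,28}, {10,27}, {11,26}, …, giving 10 two-element pairs and 3 integers whose partner 37−x falls outside [6,28].
By pigeonhole, treating each of those 13 groups as a pigeonhole, one can pick one integer per group — 13 integers — with no two summing to 37.
The 14th integer lands in an occupied pair, forcing a sum of 37.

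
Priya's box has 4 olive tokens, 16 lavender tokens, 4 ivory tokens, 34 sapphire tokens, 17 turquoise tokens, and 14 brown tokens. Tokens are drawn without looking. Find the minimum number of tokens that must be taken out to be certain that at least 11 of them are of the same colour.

The 6 colours are the holes; the tokens drawn are the pigeons.
To avoid 11 of any one colour, the worst case takes at most 10 of each colour, or every token of a colour that has fewer than 10.
That gives 4 + 10 + 4 + 10 + 10 + 10 = 48 tokens with no colour reaching 11.
The next token forces some colour to 11, so 48 + 1 = 49.

49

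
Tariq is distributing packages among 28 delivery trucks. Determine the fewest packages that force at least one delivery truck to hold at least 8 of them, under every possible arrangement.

With 196 packages one could put exactly 7 in each of the 28 delivery trucks, and no delivery truck would reach 8.
By the pigeonhole principle, one more package must land in a delivery truck that already has 7, giving it 8.
So 28 × 7 + 1 = 197 packages are required.

197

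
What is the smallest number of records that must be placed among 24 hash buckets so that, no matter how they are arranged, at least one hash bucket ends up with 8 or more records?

With 168 records one could put exactly 7 in each of the 24 hash buckets, and no hash bucket would reach 8.
By pigeonhole, one more record must land in a hash bucket that already has 7, giving it 8.
So 24 × 7 + 1 = 169 records are required.

169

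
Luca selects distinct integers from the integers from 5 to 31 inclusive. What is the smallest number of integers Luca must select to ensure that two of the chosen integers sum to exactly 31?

17

Group the elements by complementary pair {x, 31−x}: {5,26}, {6,25}, {7,24}, …, giving 11 two-element pairs and 5 integers whose partner 31−x falls outside [5,31].
By the pigeonhole principle, treating each of those 16 groups as a pigeonhole, one can pick one integer per group — 16 integers — with no two summing to 31.
The 17th integer lands in an occupied pair, forcing a sum of 31.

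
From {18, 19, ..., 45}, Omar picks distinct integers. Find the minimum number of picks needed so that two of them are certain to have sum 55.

Two chosen integers sum to 55 exactly when both halves of some pair {x, 55−x} with 18 ≤ x ≤ 55−x ≤ 37 are chosen — 10 such pairs.
The remaining 8 elements (those with no distinct partner in range) can never complete a 55-sum, so the worst case takes all of them and one from each pair: 8 + 10 = 18.
The 19th integer has to be the second member of some pair, so 18 + 1 = 19.

19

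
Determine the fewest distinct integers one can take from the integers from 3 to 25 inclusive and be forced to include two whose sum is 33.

15

Two chosen integers sum to 33 exactly when both halves of some pair {x, 33−x} with 8 ≤ x ≤ 33−x ≤ 25 are chosen — 9 such pairs.
The remaining 5 elements (those with no distinct partner in range) can never complete a 33-sum, so the worst case takes all of them and one from each pair: 5 + 9 = 14.
The 15th integer has to be the second member of some pair, so 14 + 1 = 15.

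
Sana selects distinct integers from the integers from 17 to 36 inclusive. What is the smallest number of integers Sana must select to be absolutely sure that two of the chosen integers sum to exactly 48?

14

Group the elements by complementary pair {x, 48−x}: {17,31}, {18,30}, {19,29}, …, giving 7 two-element pairs, the single value 24 (it cannot pair with itself since the integers are distinct), and 5 integers whose partner 48−x falls outside [17,36].
Treating each of those 13 groups as a pigeonhole, one can pick one integer per group — 13 integers — with no two summing to 48.
The 14th integer lands in an occupied pair, forcing a sum of 48.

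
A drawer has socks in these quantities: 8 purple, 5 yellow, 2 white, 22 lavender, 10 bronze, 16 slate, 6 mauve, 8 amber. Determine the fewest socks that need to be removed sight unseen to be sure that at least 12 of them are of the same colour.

An adversary could hand out at most 11 socks per colour (6 colours run out sooner): 8 + 5 + 2 + 11 + 10 + 11 + 6 + 8 = 61 socks and still no colour has 12.
Pigeonhole: one more sock lands in a colour already at 11, so 62 draws are enough and 61 are not.

62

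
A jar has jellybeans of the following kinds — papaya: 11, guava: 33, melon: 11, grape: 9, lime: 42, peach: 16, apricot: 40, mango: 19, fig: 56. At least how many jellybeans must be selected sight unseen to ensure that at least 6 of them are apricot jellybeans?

203

In the worst case for collecting apricot jellybeans, every non-apricot jellybean comes out first.
There are 11 + 33 + 11 + 9 + 42 + 16 + 19 + 56 = 197 non-apricot jellybeans altogether.
After those, each further jellybean must be apricot, so 197 + 6 = 203 draws guarantee 6 apricot jellybeans.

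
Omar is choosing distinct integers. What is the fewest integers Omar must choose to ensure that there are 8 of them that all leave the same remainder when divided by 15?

Pigeonhole: the 15 residue classes mod 15 are the pigeonholes.
With 105 integers one could put 7 in each residue class and have no class reach 8.
The 106th integer pushes some class to 8, so 15·7 + 1 = 106.

106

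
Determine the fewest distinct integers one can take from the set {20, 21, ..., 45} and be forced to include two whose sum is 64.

15

Two chosen integers sum to 64 exactly when both halves of some pair {x, 64−x} with 20 ≤ x ≤ 64−x ≤ 44 are chosen — 12 such pairs.
The remaining 2 elements (those with no distinct partner in range) can never complete a 64-sum, so the worst case takes all of them and one from each pair: 2 + 12 = 14.
By the pigeonhole principle, the 15th integer has to be the second member of some pair, so 14 + 1 = 15.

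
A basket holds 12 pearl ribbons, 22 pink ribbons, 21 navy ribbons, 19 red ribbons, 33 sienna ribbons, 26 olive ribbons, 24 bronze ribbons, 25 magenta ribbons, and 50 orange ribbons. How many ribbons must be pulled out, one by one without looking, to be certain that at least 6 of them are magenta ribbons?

213

In the worst case for collecting magenta ribbons, every non-magenta ribbon comes out first.
There are 12 + 22 + 21 + 19 + 33 + 26 + 24 + 50 = 207 non-magenta ribbons altogether.
After those, each further ribbon must be magenta, so 207 + 6 = 213 draws guarantee 6 magenta ribbons.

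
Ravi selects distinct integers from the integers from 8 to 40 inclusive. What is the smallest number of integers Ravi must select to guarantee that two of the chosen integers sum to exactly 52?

20

Group the elements by complementary pair {x, 52−x}: {12,40}, {13,39}, {14,38}, …, giving 14 two-element pairs, the single value 26 (it cannot pair with itself since the integers are distinct), and 4 integers whose partner 52−x falls outside [8,40].
By pigeonhole, treating each of those 19 groups as a pigeonhole, one can pick one integer per group — 19 integers — with no two summing to 52.
The 20th integer lands in an occupied pair, forcing a sum of 52.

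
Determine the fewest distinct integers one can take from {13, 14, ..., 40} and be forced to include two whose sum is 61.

19

A set avoiding the sum 61 can contain at most one of each pair {x, 61−x}, plus the 8 elements whose complement lies outside the range.
The integers 13, …, 30 (18 of them) are such a set: any two sum to at least 13+14 = 27 and at most 29+30 = 59 < 61.
By the pigeonhole principle, any 19th integer completes one of the 10 pairs, so 19 choices force a sum of 61.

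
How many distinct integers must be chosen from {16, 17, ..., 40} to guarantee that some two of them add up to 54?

15

Group the elements by complementary pair {x, 54−x}: {16,38}, {17,37}, {18,36}, …, giving 11 two-element pairs; the single value 27 (it cannot pair with itself since the integers are distinct); and 2 integers whose partner 54−x falls outside [16,40].
Treating each of those 14 groups as a pigeonhole, one can pick one integer per group — 14 integers — with no two summing to 54.
The 15th integer lands in an occupied pair, forcing a sum of 54.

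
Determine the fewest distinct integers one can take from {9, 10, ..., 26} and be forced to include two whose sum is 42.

A set avoiding the sum 42 can contain at most one of each pair {x, 42−x}, plus the 8 elements whose complement lies outside the range or equal to its own complement.
The integers 9, …, 21 (13 of them) are such a set: any two sum to at least 9+10 = 19 and at most 20+21 = 41 < 42.
Any 14th integer completes one of the 5 pairs, so 14 choices force a sum of 42.

14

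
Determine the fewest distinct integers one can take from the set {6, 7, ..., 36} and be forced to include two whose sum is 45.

18

A set avoiding the sum 45 can contain at most one of each pair {x, 45−x}, plus the 3 elements whose complement lies outside the range.
The integers 6, …, 22 (17 of them) are such a set: any two sum to at least 6+7 = 13 and at most 21+22 = 43 < 45.
By pigeonhole, any 18th integer completes one of the 14 pairs, so 18 choices force a sum of 45.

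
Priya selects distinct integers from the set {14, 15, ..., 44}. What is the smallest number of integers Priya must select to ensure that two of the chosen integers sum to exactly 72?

Group the elements by complementary pair {x, 72−x}: {28,44}, {29,43}, {30,42}, …, giving 8 two-element pairs, the single value 36 (it cannot pair with itself since the integers are distinct), and 14 integers whose partner 72−x falls outside [14,44].
Pigeonhole: treating each of those 23 groups as a pigeonhole, one can pick one integer per group — 23 integers — with no two summing to 72.
The 24th integer lands in an occupied pair, forcing a sum of 72.

24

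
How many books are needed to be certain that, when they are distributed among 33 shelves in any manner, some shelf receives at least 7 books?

199

With 198 books one could put exactly 6 in each of the 33 shelves, and no shelf would reach 7.
By pigeonhole, one more book must land in a shelf that already has 6, giving it 7.
So 33 × 6 + 1 = 199 books are required.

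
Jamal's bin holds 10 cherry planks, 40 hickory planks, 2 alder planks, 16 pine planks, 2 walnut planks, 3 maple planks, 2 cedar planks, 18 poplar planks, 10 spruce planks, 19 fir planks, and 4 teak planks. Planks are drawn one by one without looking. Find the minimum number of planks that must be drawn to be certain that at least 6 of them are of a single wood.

44

By pigeonhole, put each drawn plank into a box by wood. The largest draw with every box below 6 takes min(count, 5) from each wood; woods with fewer than 5 contribute all they have.
Σ min(cᵢ, 5) = 5 + 5 + 2 + 5 + 2 + 3 + 2 + 5 + 5 + 5 + 4 = 43.
Draw number 43 + 1 = 44 must push one box to 6.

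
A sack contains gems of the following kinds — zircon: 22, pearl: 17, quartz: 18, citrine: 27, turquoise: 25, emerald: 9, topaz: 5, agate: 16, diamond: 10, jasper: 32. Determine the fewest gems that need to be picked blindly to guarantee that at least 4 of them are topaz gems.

180

In the worst case for collecting topaz gems, every non-topaz gem comes out first.
There are 22 + 17 + 18 + 27 + 25 + 9 + 16 + 10 + 32 = 176 non-topaz gems altogether.
After those, each further gem must be topaz, so 176 + 4 = 180 draws guarantee 4 topaz gems.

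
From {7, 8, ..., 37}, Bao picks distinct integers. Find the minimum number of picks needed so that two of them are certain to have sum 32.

23

Group the elements by complementary pair {x, 32−x}: {7,25}, {8,24}, {9,23}, …, giving 9 two-element pairs, the single value 16 (it cannot pair with itself since the integers are distinct), and 12 integers whose partner 32−x falls outside [7,37].
By the pigeonhole principle, treating each of those 22 groups as a pigeonhole, one can pick one integer per group — 22 integers — with no two summing to 32.
The 23rd integer lands in an occupied pair, forcing a sum of 32.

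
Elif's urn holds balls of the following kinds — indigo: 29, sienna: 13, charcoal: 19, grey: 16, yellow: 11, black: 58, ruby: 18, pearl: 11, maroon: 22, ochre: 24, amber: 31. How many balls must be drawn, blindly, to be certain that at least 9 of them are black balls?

In the worst case for collecting black balls, every non-black ball comes out first.
There are 29 + 13 + 19 + 16 + 11 + 18 + 11 + 22 + 24 + 31 = 194 non-black balls altogether.
After those, each further ball must be black, so 194 + 9 = 203 draws guarantee 9 black balls.

203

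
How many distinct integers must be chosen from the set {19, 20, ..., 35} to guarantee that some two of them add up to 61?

13

Group the elements by complementary pair {x, 61−x}: {26,35}, {27,34}, {28,33}, …, giving 5 two-element pairs and 7 integers whose partner 61−x falls outside [19,35].
Pigeonhole: treating each of those 12 groups as a pigeonhole, one can pick one integer per group — 12 integers — with no two summing to 61.
The 13th integer lands in an occupied pair, forcing a sum of 61.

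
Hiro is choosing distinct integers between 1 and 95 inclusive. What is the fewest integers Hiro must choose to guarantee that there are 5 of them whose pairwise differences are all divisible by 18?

73

Integers whose pairwise differences are multiples of 18 are exactly those sharing a remainder mod 18. Pigeonhole: the 18 residue classes mod 18 are the pigeonholes.
With 72 integers one could put 4 in each residue class and have no class reach 5.
The 73rd integer pushes some class to 5, so 18·4 + 1 = 73.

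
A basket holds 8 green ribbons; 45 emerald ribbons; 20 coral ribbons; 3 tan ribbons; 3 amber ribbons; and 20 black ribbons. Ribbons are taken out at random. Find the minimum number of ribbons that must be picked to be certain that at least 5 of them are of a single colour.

23

Pigeonhole: put each drawn ribbon into a box by colour. The largest draw with every box below 5 takes min(count, 4) from each colour; colours with fewer than 4 contribute all they have.
Σ min(cᵢ, 4) = 4 + 4 + 4 + 3 + 3 + 4 = 22.
Draw number 22 + 1 = 23 must push one box to 5.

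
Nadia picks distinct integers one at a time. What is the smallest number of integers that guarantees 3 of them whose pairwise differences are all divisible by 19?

Integers whose pairwise differences are multiples of 19 are exactly those sharing a remainder mod 19. The 19 residue classes mod 19 are the pigeonholes.
With 38 integers one could put 2 in each residue class and have no class reach 3.
The 39th integer pushes some class to 3, so 19·2 + 1 = 39.

39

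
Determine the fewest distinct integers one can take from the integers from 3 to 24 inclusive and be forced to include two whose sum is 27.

12

Group the elements by complementary pair {x, 27−x}: {3,24}, {4,23}, {5,22}, …, giving 11 two-element pairs.
Pigeonhole: treating each of those 11 groups as a pigeonhole, one can pick one integer per group — 11 integers — with no two summing to 27.
The 12th integer lands in an occupied pair, forcing a sum of 27.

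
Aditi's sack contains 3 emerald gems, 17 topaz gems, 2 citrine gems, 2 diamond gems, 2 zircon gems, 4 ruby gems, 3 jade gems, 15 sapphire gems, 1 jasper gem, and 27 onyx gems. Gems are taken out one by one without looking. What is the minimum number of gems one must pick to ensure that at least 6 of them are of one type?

33

By the pigeonhole principle, put each drawn gem into a box by type. The largest draw with every box below 6 takes min(count, 5) from each type; types with fewer than 5 contribute all they have.
Σ min(cᵢ, 5) = 3 + 5 + 2 + 2 + 2 + 4 + 3 + 5 + 1 + 5 = 32.
Draw number 32 + 1 = 33 must push one box to 6.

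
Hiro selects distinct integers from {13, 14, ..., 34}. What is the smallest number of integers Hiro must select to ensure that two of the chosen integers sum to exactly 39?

A set avoiding the sum 39 can contain at most one of each pair {x, 39−x}, plus the 8 elements whose complement lies outside the range.
The integers 20, …, 34 (15 of them) are such a set: any two sum to at least 20+21 = 41 > 39.
By the pigeonhole principle, any 16th integer completes one of the 7 pairs, so 16 choices force a sum of 39.

16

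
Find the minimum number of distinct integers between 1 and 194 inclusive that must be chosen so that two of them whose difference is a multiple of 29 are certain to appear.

Integers whose pairwise differences are multiples of 29 are exactly those sharing a remainder mod 29. The 29 residue classes mod 29 are the pigeonholes.
With 29 integers one could put 1 in each residue class and have no class reach 2.
The 30th integer pushes some class to 2, so 29·1 + 1 = 30.

30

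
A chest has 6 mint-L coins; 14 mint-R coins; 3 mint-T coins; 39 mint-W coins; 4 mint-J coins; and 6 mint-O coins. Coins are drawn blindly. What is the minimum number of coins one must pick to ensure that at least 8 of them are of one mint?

An adversary could hand out at most 7 coins per mint (4 mints run out sooner): 6 + 7 + 3 + 7 + 4 + 6 = 33 coins and still no mint has 8.
One more coin lands in a mint already at 7, so 34 draws are enough and 33 are not.

34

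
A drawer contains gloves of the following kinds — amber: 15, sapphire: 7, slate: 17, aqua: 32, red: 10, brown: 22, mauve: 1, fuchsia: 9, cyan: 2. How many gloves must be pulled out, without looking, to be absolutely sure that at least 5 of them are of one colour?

32

The 9 colours are the holes; the gloves drawn are the pigeons.
To avoid 5 of any one colour, the worst case takes at most 4 of each colour, or every glove of a colour that has fewer than 4.
That gives 4 + 4 + 4 + 4 + 4 + 4 + 1 + 4 + 2 = 31 gloves with no colour reaching 5.
The next glove forces some colour to 5, so 31 + 1 = 32.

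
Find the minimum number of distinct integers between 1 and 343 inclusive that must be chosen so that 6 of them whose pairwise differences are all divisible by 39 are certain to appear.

Integers whose pairwise differences are multiples of 39 are exactly those sharing a remainder mod 39. Pigeonhole: the 39 residue classes mod 39 are the pigeonholes.
With 195 integers one could put 5 in each residue class and have no class reach 6.
The 196th integer pushes some class to 6, so 39·5 + 1 = 196.

196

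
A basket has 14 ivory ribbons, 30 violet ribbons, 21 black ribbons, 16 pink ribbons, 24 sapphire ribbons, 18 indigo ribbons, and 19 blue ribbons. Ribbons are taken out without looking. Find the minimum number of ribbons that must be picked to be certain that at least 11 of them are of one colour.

By pigeonhole, put each drawn ribbon into a box by colour. The largest draw with every box below 11 takes min(count, 10) from each colour.
Σ min(cᵢ, 10) = 10 + 10 + 10 + 10 + 10 + 10 + 10 = 70.
Draw number 70 + 1 = 71 must push one box to 11.

71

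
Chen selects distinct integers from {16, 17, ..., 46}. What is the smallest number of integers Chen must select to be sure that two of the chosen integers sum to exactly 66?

A set avoiding the sum 66 can contain at most one of each pair {x, 66−x}, plus the 5 elements whose complement lies outside the range or equal to its own complement.
The integers 16, …, 33 (18 of them) are such a set: any two sum to at least 16+17 = 33 and at most 32+33 = 65 < 66.
Any 19th integer completes one of the 13 pairs, so 19 choices force a sum of 66.

19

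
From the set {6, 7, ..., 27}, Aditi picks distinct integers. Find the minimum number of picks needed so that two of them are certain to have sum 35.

13

A set avoiding the sum 35 can contain at most one of each pair {x, 35−x}, plus the 2 elements whose complement lies outside the range.
The integers 6, …, 17 (12 of them) are such a set: any two sum to at least 6+7 = 13 and at most 16+17 = 33 < 35.
By pigeonhole, any 13th integer completes one of the 10 pairs, so 13 choices force a sum of 35.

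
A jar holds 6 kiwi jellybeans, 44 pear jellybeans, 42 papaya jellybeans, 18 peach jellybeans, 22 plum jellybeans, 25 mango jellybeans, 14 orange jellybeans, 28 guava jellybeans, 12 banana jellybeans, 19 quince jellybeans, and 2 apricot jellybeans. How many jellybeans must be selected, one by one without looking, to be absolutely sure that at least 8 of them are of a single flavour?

The 11 flavours are the holes; the jellybeans drawn are the pigeons.
To avoid 8 of any one flavour, the worst case takes at most 7 of each flavour, or every jellybean of a flavour that has fewer than 7.
That gives 6 + 7 + 7 + 7 + 7 + 7 + 7 + 7 + 7 + 7 + 2 = 71 jellybeans with no flavour reaching 8.
The next jellybean forces some flavour to 8, so 71 + 1 = 72.

72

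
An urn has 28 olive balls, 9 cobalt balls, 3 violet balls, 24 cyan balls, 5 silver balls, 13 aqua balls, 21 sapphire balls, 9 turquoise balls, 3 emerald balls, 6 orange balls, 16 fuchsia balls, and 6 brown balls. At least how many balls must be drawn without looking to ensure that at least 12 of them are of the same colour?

By pigeonhole, put each drawn ball into a box by colour. The largest draw with every box below 12 takes min(count, 11) from each colour; colours with fewer than 11 contribute all they have.
Σ min(cᵢ, 11) = 11 + 9 + 3 + 11 + 5 + 11 + 11 + 9 + 3 + 6 + 11 + 6 = 96.
Draw number 96 + 1 = 97 must push one box to 12.

97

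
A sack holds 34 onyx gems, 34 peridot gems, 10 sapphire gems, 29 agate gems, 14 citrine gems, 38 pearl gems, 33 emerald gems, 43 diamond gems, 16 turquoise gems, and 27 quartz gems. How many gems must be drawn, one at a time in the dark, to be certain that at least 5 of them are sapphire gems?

273

In the worst case for collecting sapphire gems, every non-sapphire gem comes out first.
There are 34 + 34 + 29 + 14 + 38 + 33 + 43 + 16 + 27 = 268 non-sapphire gems altogether.
After those, each further gem must be sapphire, so 268 + 5 = 273 draws guarantee 5 sapphire gems.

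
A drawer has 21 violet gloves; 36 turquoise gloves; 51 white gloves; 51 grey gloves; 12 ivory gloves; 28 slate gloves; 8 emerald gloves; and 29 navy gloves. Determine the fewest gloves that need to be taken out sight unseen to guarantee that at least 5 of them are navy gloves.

212

In the worst case for collecting navy gloves, every non-navy glove comes out first.
There are 21 + 36 + 51 + 51 + 12 + 28 + 8 = 207 non-navy gloves altogether.
After those, each further glove must be navy, so 207 + 5 = 212 draws guarantee 5 navy gloves.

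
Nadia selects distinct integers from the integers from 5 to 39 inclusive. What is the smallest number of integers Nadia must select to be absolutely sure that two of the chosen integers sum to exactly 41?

20

Group the elements by complementary pair {x, 41−x}: {5,36}, {6,35}, {7,34}, …, giving 16 two-element pairs and 3 integers whose partner 41−x falls outside [5,39].
Treating each of those 19 groups as a pigeonhole, one can pick one integer per group — 19 integers — with no two summing to 41.
The 20th integer lands in an occupied pair, forcing a sum of 41.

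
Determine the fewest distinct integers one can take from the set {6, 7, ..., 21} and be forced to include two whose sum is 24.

A set avoiding the sum 24 can contain at most one of each pair {x, 24−x}, plus the 4 elements whose complement lies outside the range or equal to its own complement.
The integers 12, …, 21 (10 of them) are such a set: any two sum to at least 12+13 = 25 > 24.
Any 11th integer completes one of the 6 pairs, so 11 choices force a sum of 24.

11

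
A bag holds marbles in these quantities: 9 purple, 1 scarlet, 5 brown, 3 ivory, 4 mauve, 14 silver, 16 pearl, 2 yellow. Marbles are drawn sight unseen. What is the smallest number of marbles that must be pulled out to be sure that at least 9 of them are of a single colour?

40

Pigeonhole: put each drawn marble into a box by colour. The largest draw with every box below 9 takes min(count, 8) from each colour; colours with fewer than 8 contribute all they have.
Σ min(cᵢ, 8) = 8 + 1 + 5 + 3 + 4 + 8 + 8 + 2 = 39.
Draw number 39 + 1 = 40 must push one box to 9.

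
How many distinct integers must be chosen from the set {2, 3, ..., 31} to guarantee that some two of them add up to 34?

17

Group the elements by complementary pair {x, 34−x}: {3,31}, {4,30}, {5,29}, …, giving 14 two-element pairs, the single value 17 (it cannot pair with itself since the integers are distinct), and 1 integer whose partner 34−x falls outside [2,31].
By pigeonhole, treating each of those 16 groups as a pigeonhole, one can pick one integer per group — 16 integers — with no two summing to 34.
The 17th integer lands in an occupied pair, forcing a sum of 34.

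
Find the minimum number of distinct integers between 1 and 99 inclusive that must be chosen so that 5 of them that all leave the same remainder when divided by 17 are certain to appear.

69

The 17 residue classes mod 17 are the pigeonholes.
With 68 integers one could put 4 in each residue class and have no class reach 5.
The 69th integer pushes some class to 5, so 17·4 + 1 = 69.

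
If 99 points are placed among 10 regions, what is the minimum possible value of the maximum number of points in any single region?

By the pigeonhole principle, the 10 regions are the holes and the 99 points are the pigeons.
If every region held at most 9 points, the total would be at most 10 × 9 = 90, which is less than 99.
So some region holds at least ⌈99/10⌉ = 10 points.

10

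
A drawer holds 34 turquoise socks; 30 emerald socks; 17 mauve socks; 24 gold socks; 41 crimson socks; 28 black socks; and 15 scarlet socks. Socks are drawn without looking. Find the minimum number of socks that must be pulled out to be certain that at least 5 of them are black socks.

166

In the worst case for collecting black socks, every non-black sock comes out first.
There are 34 + 30 + 17 + 24 + 41 + 15 = 161 non-black socks altogether.
After those, each further sock must be black, so 161 + 5 = 166 draws guarantee 5 black socks.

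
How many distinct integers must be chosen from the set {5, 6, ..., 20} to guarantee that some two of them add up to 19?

A set avoiding the sum 19 can contain at most one of each pair {x, 19−x}, plus the 6 elements whose complement lies outside the range.
The integers 10, …, 20 (11 of them) are such a set: any two sum to at least 10+11 = 21 > 19.
Any 12th integer completes one of the 5 pairs, so 12 choices force a sum of 19.

12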